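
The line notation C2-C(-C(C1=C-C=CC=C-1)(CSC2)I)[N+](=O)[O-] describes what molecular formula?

C11H12INO2S

Heavy atoms from the SMILES: 11 C, 1 I, 1 N, 2 O, 1 S.
Implicit hydrogens by atom environment:
  5 × C (aromatic): 1 H each → 5
  3 × C: 2 H each → 6
  1 × C: 1 H
  1 × C: no H
  1 × C (aromatic): no H
  1 × I: no H
  1 × N (charge +1): no H
  1 × O: no H
  1 × O (charge -1): no H
  1 × S: no H
  Total hydrogens = 12.
Molecular formula: C11H12INO2S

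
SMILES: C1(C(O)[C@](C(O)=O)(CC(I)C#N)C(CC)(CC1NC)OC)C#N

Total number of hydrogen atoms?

Hydrogens are implicit in SMILES; fill each atom to its normal valence:
  5 × C: no H
  4 × C: 1 H each → 4
  3 × C: 3 H each → 9
  3 × C: 2 H each → 6
  2 × N: no H
  2 × O: 1 H each → 2
  2 × O: no H
  1 × I: no H
  1 × N: 1 H
  Total hydrogens = 22.

22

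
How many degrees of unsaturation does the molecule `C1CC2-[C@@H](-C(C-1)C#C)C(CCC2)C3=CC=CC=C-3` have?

Molecular formula from the SMILES: C18H22.
DoU = (2C + 2 + N − H − X)/2 = (2·18 + 2 + 0 − 22 − 0)/2 = 16/2 = 8.
(Structurally: 3 ring(s) + 5 π bond(s) = 8.)

8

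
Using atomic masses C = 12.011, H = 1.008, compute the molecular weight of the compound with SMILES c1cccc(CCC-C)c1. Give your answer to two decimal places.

Molecular formula: C10H14.
M = 10×12.011 + 14×1.008 = 134.22 g/mol.

134.22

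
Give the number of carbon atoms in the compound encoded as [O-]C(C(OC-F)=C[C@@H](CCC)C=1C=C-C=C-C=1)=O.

14

The symbol for carbon appears 14 times in the SMILES.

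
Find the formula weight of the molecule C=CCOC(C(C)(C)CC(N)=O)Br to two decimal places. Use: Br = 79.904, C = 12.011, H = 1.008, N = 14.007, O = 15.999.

Molecular formula: C9H16BrNO2.
M = 1×79.904 + 9×12.011 + 16×1.008 + 1×14.007 + 2×15.999 = 250.14 g/mol.

250.14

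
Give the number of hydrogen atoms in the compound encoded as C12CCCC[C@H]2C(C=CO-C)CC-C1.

Hydrogens are implicit in SMILES; fill each atom to its normal valence:
  7 × C: 2 H each → 14
  5 × C: 1 H each → 5
  1 × C: 3 H
  1 × O: no H
  Total hydrogens = 22.

22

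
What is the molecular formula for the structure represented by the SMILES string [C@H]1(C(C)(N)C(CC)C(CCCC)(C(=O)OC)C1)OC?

C15H29NO3

Heavy atoms from the SMILES: 15 C, 1 N, 3 O.
Implicit hydrogens by atom environment:
  5 × C: 3 H each → 15
  5 × C: 2 H each → 10
  3 × C: no H
  3 × O: no H
  2 × C: 1 H each → 2
  1 × N: 2 H
  Total hydrogens = 29.
Molecular formula: C15H29NO3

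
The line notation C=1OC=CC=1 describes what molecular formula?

Heavy atoms from the SMILES: 4 C, 1 O.
Implicit hydrogens by atom environment:
  4 × C (aromatic): 1 H each → 4
  1 × O (aromatic): no H
  Total hydrogens = 4.
Molecular formula: C4H4O

C4H4O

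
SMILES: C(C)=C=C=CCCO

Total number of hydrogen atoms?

10

Hydrogens are implicit in SMILES; fill each atom to its normal valence:
  2 × C: 2 H each → 4
  2 × C: 1 H each → 2
  2 × C: no H
  1 × C: 3 H
  1 × O: 1 H
  Total hydrogens = 10.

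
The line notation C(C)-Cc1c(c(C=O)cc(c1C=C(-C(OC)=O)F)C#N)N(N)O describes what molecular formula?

Heavy atoms from the SMILES: 15 C, 1 F, 3 N, 4 O.
Implicit hydrogens by atom environment:
  5 × C (aromatic): no H
  3 × C: no H
  3 × O: no H
  2 × C: 3 H each → 6
  2 × C: 2 H each → 4
  2 × C: 1 H each → 2
  2 × N: no H
  1 × C (aromatic): 1 H
  1 × F: no H
  1 × N: 2 H
  1 × O: 1 H
  Total hydrogens = 16.
Molecular formula: C15H16FN3O4

C15H16FN3O4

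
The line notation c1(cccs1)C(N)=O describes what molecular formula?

Heavy atoms from the SMILES: 5 C, 1 N, 1 O, 1 S.
Implicit hydrogens by atom environment:
  3 × C (aromatic): 1 H each → 3
  1 × C (aromatic): no H
  1 × C: no H
  1 × N: 2 H
  1 × O: no H
  1 × S (aromatic): no H
  Total hydrogens = 5.
Molecular formula: C5H5NOS

C5H5NOS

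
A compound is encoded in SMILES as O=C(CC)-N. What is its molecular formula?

Heavy atoms from the SMILES: 3 C, 1 N, 1 O.
Implicit hydrogens by atom environment:
  1 × C: 3 H
  1 × C: 2 H
  1 × C: no H
  1 × N: 2 H
  1 × O: no H
  Total hydrogens = 7.
Molecular formula: C3H7NO

C3H7NO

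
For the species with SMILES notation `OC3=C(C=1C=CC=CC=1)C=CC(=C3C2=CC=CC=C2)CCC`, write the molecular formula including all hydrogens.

C21H20O

Heavy atoms from the SMILES: 21 C, 1 O.
Implicit hydrogens by atom environment:
  12 × C (aromatic): 1 H each → 12
  6 × C (aromatic): no H
  2 × C: 2 H each → 4
  1 × C: 3 H
  1 × O: 1 H
  Total hydrogens = 20.
Molecular formula: C21H20O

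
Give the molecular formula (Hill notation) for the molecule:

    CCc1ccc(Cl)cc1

Heavy atoms from the SMILES: 8 C, 1 Cl.
Implicit hydrogens by atom environment:
  4 × C (aromatic): 1 H each → 4
  2 × C (aromatic): no H
  1 × C: 3 H
  1 × C: 2 H
  1 × Cl: no H
  Total hydrogens = 9.
Molecular formula: C8H9Cl

C8H9Cl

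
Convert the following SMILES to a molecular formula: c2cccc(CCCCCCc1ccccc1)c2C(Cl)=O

C19H21ClO

Heavy atoms from the SMILES: 19 C, 1 Cl, 1 O.
Implicit hydrogens by atom environment:
  9 × C (aromatic): 1 H each → 9
  6 × C: 2 H each → 12
  3 × C (aromatic): no H
  1 × C: no H
  1 × Cl: no H
  1 × O: no H
  Total hydrogens = 21.
Molecular formula: C19H21ClO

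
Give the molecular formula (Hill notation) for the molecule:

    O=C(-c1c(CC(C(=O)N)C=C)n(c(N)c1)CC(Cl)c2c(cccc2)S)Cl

C18H19Cl2N3O2S

Heavy atoms from the SMILES: 18 C, 2 Cl, 3 N, 2 O, 1 S.
Implicit hydrogens by atom environment:
  5 × C (aromatic): 1 H each → 5
  5 × C (aromatic): no H
  3 × C: 2 H each → 6
  3 × C: 1 H each → 3
  2 × C: no H
  2 × Cl: no H
  2 × N: 2 H each → 4
  2 × O: no H
  1 × N (aromatic): no H
  1 × S: 1 H
  Total hydrogens = 19.
Molecular formula: C18H19Cl2N3O2S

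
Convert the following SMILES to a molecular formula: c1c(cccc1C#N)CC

Heavy atoms from the SMILES: 9 C, 1 N.
Implicit hydrogens by atom environment:
  4 × C (aromatic): 1 H each → 4
  2 × C (aromatic): no H
  1 × C: 3 H
  1 × C: 2 H
  1 × C: no H
  1 × N: no H
  Total hydrogens = 9.
Molecular formula: C9H9N

C9H9N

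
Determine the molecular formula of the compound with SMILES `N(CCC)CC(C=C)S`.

C7H15NS

Heavy atoms from the SMILES: 7 C, 1 N, 1 S.
Implicit hydrogens by atom environment:
  4 × C: 2 H each → 8
  2 × C: 1 H each → 2
  1 × C: 3 H
  1 × N: 1 H
  1 × S: 1 H
  Total hydrogens = 15.
Molecular formula: C7H15NS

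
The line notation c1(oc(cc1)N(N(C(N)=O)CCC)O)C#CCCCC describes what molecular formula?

Heavy atoms from the SMILES: 14 C, 3 N, 3 O.
Implicit hydrogens by atom environment:
  5 × C: 2 H each → 10
  3 × C: no H
  2 × C: 3 H each → 6
  2 × C (aromatic): 1 H each → 2
  2 × C (aromatic): no H
  2 × N: no H
  1 × N: 2 H
  1 × O: 1 H
  1 × O (aromatic): no H
  1 × O: no H
  Total hydrogens = 21.
Molecular formula: C14H21N3O3

C14H21N3O3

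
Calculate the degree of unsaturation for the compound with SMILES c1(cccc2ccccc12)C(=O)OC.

Molecular formula from the SMILES: C12H10O2.
DoU = (2C + 2 + N − H − X)/2 = (2·12 + 2 + 0 − 10 − 0)/2 = 16/2 = 8.
(Structurally: 2 ring(s) + 6 π bond(s) = 8.)

8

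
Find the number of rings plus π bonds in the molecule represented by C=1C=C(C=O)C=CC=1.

Molecular formula from the SMILES: C7H6O.
DoU = (2C + 2 + N − H − X)/2 = (2·7 + 2 + 0 − 6 − 0)/2 = 10/2 = 5.
(Structurally: 1 ring(s) + 4 π bond(s) = 5.)

5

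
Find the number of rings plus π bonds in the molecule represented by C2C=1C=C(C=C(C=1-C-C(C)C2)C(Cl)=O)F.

6

Molecular formula from the SMILES: C12H12ClFO.
DoU = (2C + 2 + N − H − X)/2 = (2·12 + 2 + 0 − 12 − 2)/2 = 12/2 = 6.
(Structurally: 2 ring(s) + 4 π bond(s) = 6.)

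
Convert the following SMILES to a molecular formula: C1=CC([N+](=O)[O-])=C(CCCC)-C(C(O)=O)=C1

C11H13NO4

Heavy atoms from the SMILES: 11 C, 1 N, 4 O.
Implicit hydrogens by atom environment:
  3 × C: 2 H each → 6
  3 × C (aromatic): 1 H each → 3
  3 × C (aromatic): no H
  2 × O: no H
  1 × C: 3 H
  1 × C: no H
  1 × N (charge +1): no H
  1 × O: 1 H
  1 × O (charge -1): no H
  Total hydrogens = 13.
Molecular formula: C11H13NO4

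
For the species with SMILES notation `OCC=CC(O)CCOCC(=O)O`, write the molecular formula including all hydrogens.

Heavy atoms from the SMILES: 8 C, 5 O.
Implicit hydrogens by atom environment:
  4 × C: 2 H each → 8
  3 × C: 1 H each → 3
  3 × O: 1 H each → 3
  2 × O: no H
  1 × C: no H
  Total hydrogens = 14.
Molecular formula: C8H14O5

C8H14O5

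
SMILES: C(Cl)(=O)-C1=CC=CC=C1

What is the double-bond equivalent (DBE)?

5

Molecular formula from the SMILES: C7H5ClO.
DoU = (2C + 2 + N − H − X)/2 = (2·7 + 2 + 0 − 5 − 1)/2 = 10/2 = 5.
(Structurally: 1 ring(s) + 4 π bond(s) = 5.)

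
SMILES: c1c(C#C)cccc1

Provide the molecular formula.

C8H6

Heavy atoms from the SMILES: 8 C.
Implicit hydrogens by atom environment:
  5 × C (aromatic): 1 H each → 5
  1 × C: 1 H
  1 × C (aromatic): no H
  1 × C: no H
  Total hydrogens = 6.
Molecular formula: C8H6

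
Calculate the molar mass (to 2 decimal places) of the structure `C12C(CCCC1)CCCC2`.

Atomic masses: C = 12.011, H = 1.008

138.25

Molecular formula: C10H18.
M = 10×12.011 + 18×1.008 = 138.25 g/mol.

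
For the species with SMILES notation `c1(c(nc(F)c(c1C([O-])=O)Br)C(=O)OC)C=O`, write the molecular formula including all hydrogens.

C9H4BrFNO5-

Heavy atoms from the SMILES: 1 Br, 9 C, 1 F, 1 N, 5 O.
Implicit hydrogens by atom environment:
  5 × C (aromatic): no H
  4 × O: no H
  2 × C: no H
  1 × Br: no H
  1 × C: 3 H
  1 × C: 1 H
  1 × F: no H
  1 × N (aromatic): no H
  1 × O (charge -1): no H
  Total hydrogens = 4.
Net charge -1.
Molecular formula: C9H4BrFNO5-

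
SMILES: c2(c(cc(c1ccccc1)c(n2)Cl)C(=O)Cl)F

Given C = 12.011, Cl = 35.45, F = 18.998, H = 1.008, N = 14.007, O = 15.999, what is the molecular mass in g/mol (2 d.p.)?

Molecular formula: C12H6Cl2FNO.
M = 12×12.011 + 2×35.45 + 1×18.998 + 6×1.008 + 1×14.007 + 1×15.999 = 270.08 g/mol.

270.08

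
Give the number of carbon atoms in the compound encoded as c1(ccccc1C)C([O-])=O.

The symbol for carbon appears 8 times in the SMILES. Lowercase c denotes aromatic carbon and counts toward C.

8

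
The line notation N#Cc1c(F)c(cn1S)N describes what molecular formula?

C5H4FN3S

Heavy atoms from the SMILES: 5 C, 1 F, 3 N, 1 S.
Implicit hydrogens by atom environment:
  3 × C (aromatic): no H
  1 × C (aromatic): 1 H
  1 × C: no H
  1 × F: no H
  1 × N: 2 H
  1 × N (aromatic): no H
  1 × N: no H
  1 × S: 1 H
  Total hydrogens = 4.
Molecular formula: C5H4FN3S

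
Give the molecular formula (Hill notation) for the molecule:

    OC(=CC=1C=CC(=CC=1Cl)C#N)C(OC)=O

C11H8ClNO3

Heavy atoms from the SMILES: 11 C, 1 Cl, 1 N, 3 O.
Implicit hydrogens by atom environment:
  3 × C (aromatic): 1 H each → 3
  3 × C (aromatic): no H
  3 × C: no H
  2 × O: no H
  1 × C: 3 H
  1 × C: 1 H
  1 × Cl: no H
  1 × N: no H
  1 × O: 1 H
  Total hydrogens = 8.
Molecular formula: C11H8ClNO3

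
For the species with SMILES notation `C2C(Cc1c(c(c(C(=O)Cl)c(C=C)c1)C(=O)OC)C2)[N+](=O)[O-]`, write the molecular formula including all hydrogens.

Heavy atoms from the SMILES: 15 C, 1 Cl, 1 N, 5 O.
Implicit hydrogens by atom environment:
  5 × C (aromatic): no H
  4 × C: 2 H each → 8
  4 × O: no H
  2 × C: 1 H each → 2
  2 × C: no H
  1 × C: 3 H
  1 × C (aromatic): 1 H
  1 × Cl: no H
  1 × N (charge +1): no H
  1 × O (charge -1): no H
  Total hydrogens = 14.
Molecular formula: C15H14ClNO5

C15H14ClNO5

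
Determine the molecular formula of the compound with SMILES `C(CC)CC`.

Heavy atoms from the SMILES: 5 C.
Implicit hydrogens by atom environment:
  3 × C: 2 H each → 6
  2 × C: 3 H each → 6
  Total hydrogens = 12.
Molecular formula: C5H12

C5H12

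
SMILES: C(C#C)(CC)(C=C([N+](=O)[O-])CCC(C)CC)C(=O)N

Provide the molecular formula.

Heavy atoms from the SMILES: 14 C, 2 N, 3 O.
Implicit hydrogens by atom environment:
  4 × C: 2 H each → 8
  4 × C: no H
  3 × C: 3 H each → 9
  3 × C: 1 H each → 3
  2 × O: no H
  1 × N: 2 H
  1 × N (charge +1): no H
  1 × O (charge -1): no H
  Total hydrogens = 22.
Molecular formula: C14H22N2O3

C14H22N2O3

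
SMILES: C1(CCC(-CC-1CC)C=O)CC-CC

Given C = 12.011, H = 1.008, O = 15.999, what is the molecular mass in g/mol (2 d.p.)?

Molecular formula: C13H24O.
M = 13×12.011 + 24×1.008 + 1×15.999 = 196.33 g/mol.

196.33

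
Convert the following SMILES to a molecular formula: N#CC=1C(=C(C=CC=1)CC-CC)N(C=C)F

Heavy atoms from the SMILES: 13 C, 1 F, 2 N.
Implicit hydrogens by atom environment:
  4 × C: 2 H each → 8
  3 × C (aromatic): 1 H each → 3
  3 × C (aromatic): no H
  2 × N: no H
  1 × C: 3 H
  1 × C: 1 H
  1 × C: no H
  1 × F: no H
  Total hydrogens = 15.
Molecular formula: C13H15FN2

C13H15FN2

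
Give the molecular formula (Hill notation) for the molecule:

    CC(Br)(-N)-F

C2H5BrFN

Heavy atoms from the SMILES: 1 Br, 2 C, 1 F, 1 N.
Implicit hydrogens by atom environment:
  1 × Br: no H
  1 × C: 3 H
  1 × C: no H
  1 × F: no H
  1 × N: 2 H
  Total hydrogens = 5.
Molecular formula: C2H5BrFN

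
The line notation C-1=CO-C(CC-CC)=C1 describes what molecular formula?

Heavy atoms from the SMILES: 8 C, 1 O.
Implicit hydrogens by atom environment:
  3 × C: 2 H each → 6
  3 × C (aromatic): 1 H each → 3
  1 × C: 3 H
  1 × C (aromatic): no H
  1 × O (aromatic): no H
  Total hydrogens = 12.
Molecular formula: C8H12O

C8H12O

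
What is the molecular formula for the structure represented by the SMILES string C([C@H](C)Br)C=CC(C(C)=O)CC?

C10H17BrO

Heavy atoms from the SMILES: 1 Br, 10 C, 1 O.
Implicit hydrogens by atom environment:
  4 × C: 1 H each → 4
  3 × C: 3 H each → 9
  2 × C: 2 H each → 4
  1 × Br: no H
  1 × C: no H
  1 × O: no H
  Total hydrogens = 17.
Molecular formula: C10H17BrO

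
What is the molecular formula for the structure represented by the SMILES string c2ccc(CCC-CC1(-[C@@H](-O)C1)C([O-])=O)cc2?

C14H17O3-

Heavy atoms from the SMILES: 14 C, 3 O.
Implicit hydrogens by atom environment:
  5 × C: 2 H each → 10
  5 × C (aromatic): 1 H each → 5
  2 × C: no H
  1 × C: 1 H
  1 × C (aromatic): no H
  1 × O: 1 H
  1 × O: no H
  1 × O (charge -1): no H
  Total hydrogens = 17.
Net charge -1.
Molecular formula: C14H17O3-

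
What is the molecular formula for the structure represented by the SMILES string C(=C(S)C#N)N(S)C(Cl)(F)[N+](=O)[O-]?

Heavy atoms from the SMILES: 4 C, 1 Cl, 1 F, 3 N, 2 O, 2 S.
Implicit hydrogens by atom environment:
  3 × C: no H
  2 × N: no H
  2 × S: 1 H each → 2
  1 × C: 1 H
  1 × Cl: no H
  1 × F: no H
  1 × N (charge +1): no H
  1 × O: no H
  1 × O (charge -1): no H
  Total hydrogens = 3.
Molecular formula: C4H3ClFN3O2S2

C4H3ClFN3O2S2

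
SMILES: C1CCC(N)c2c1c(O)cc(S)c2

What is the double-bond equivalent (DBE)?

5

Molecular formula from the SMILES: C10H13NOS.
DoU = (2C + 2 + N − H − X)/2 = (2·10 + 2 + 1 − 13 − 0)/2 = 10/2 = 5.
(Structurally: 2 ring(s) + 3 π bond(s) = 5.)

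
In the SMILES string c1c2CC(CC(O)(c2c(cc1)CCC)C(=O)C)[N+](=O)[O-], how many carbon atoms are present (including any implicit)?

The symbol for carbon appears 15 times in the SMILES. Lowercase c denotes aromatic carbon and counts toward C.

15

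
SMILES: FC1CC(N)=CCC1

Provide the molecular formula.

Heavy atoms from the SMILES: 6 C, 1 F, 1 N.
Implicit hydrogens by atom environment:
  3 × C: 2 H each → 6
  2 × C: 1 H each → 2
  1 × C: no H
  1 × F: no H
  1 × N: 2 H
  Total hydrogens = 10.
Molecular formula: C6H10FN

C6H10FN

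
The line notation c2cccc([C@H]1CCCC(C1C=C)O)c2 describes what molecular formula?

Heavy atoms from the SMILES: 14 C, 1 O.
Implicit hydrogens by atom environment:
  5 × C (aromatic): 1 H each → 5
  4 × C: 2 H each → 8
  4 × C: 1 H each → 4
  1 × C (aromatic): no H
  1 × O: 1 H
  Total hydrogens = 18.
Molecular formula: C14H18O

C14H18O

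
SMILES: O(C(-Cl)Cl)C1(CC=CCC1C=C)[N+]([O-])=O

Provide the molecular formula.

C9H11Cl2NO3

Heavy atoms from the SMILES: 9 C, 2 Cl, 1 N, 3 O.
Implicit hydrogens by atom environment:
  5 × C: 1 H each → 5
  3 × C: 2 H each → 6
  2 × Cl: no H
  2 × O: no H
  1 × C: no H
  1 × N (charge +1): no H
  1 × O (charge -1): no H
  Total hydrogens = 11.
Molecular formula: C9H11Cl2NO3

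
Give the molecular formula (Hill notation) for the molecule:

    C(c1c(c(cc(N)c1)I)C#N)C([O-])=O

Heavy atoms from the SMILES: 9 C, 1 I, 2 N, 2 O.
Implicit hydrogens by atom environment:
  4 × C (aromatic): no H
  2 × C (aromatic): 1 H each → 2
  2 × C: no H
  1 × C: 2 H
  1 × I: no H
  1 × N: 2 H
  1 × N: no H
  1 × O: no H
  1 × O (charge -1): no H
  Total hydrogens = 6.
Net charge -1.
Molecular formula: C9H6IN2O2-

C9H6IN2O2-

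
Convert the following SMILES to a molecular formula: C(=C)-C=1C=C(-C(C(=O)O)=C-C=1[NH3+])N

Heavy atoms from the SMILES: 9 C, 2 N, 2 O.
Implicit hydrogens by atom environment:
  4 × C (aromatic): no H
  2 × C (aromatic): 1 H each → 2
  1 × C: 2 H
  1 × C: 1 H
  1 × C: no H
  1 × N (charge +1): 3 H
  1 × N: 2 H
  1 × O: 1 H
  1 × O: no H
  Total hydrogens = 11.
Net charge +1.
Molecular formula: C9H11N2O2+

C9H11N2O2+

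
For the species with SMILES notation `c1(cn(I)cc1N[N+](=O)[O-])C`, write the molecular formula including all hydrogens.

Heavy atoms from the SMILES: 5 C, 1 I, 3 N, 2 O.
Implicit hydrogens by atom environment:
  2 × C (aromatic): 1 H each → 2
  2 × C (aromatic): no H
  1 × C: 3 H
  1 × I: no H
  1 × N: 1 H
  1 × N (aromatic): no H
  1 × N (charge +1): no H
  1 × O: no H
  1 × O (charge -1): no H
  Total hydrogens = 6.
Molecular formula: C5H6IN3O2

C5H6IN3O2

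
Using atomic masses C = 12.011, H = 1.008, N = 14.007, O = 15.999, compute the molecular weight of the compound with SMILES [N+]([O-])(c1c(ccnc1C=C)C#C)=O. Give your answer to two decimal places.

Molecular formula: C9H6N2O2.
M = 9×12.011 + 6×1.008 + 2×14.007 + 2×15.999 = 174.16 g/mol.

174.16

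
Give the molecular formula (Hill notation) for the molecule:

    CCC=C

Heavy atoms from the SMILES: 4 C.
Implicit hydrogens by atom environment:
  2 × C: 2 H each → 4
  1 × C: 3 H
  1 × C: 1 H
  Total hydrogens = 8.
Molecular formula: C4H8

C4H8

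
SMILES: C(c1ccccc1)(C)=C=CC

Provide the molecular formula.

C11H12

Heavy atoms from the SMILES: 11 C.
Implicit hydrogens by atom environment:
  5 × C (aromatic): 1 H each → 5
  2 × C: 3 H each → 6
  2 × C: no H
  1 × C: 1 H
  1 × C (aromatic): no H
  Total hydrogens = 12.
Molecular formula: C11H12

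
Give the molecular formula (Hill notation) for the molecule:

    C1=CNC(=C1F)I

C4H3FIN

Heavy atoms from the SMILES: 4 C, 1 F, 1 I, 1 N.
Implicit hydrogens by atom environment:
  2 × C (aromatic): 1 H each → 2
  2 × C (aromatic): no H
  1 × F: no H
  1 × I: no H
  1 × N (aromatic): 1 H
  Total hydrogens = 3.
Molecular formula: C4H3FIN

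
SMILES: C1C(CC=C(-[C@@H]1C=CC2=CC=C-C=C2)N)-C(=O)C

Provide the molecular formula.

Heavy atoms from the SMILES: 16 C, 1 N, 1 O.
Implicit hydrogens by atom environment:
  5 × C: 1 H each → 5
  5 × C (aromatic): 1 H each → 5
  2 × C: 2 H each → 4
  2 × C: no H
  1 × C: 3 H
  1 × C (aromatic): no H
  1 × N: 2 H
  1 × O: no H
  Total hydrogens = 19.
Molecular formula: C16H19NO

C16H19NO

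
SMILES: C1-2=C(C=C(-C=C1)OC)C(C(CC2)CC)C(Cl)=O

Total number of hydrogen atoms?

17

Hydrogens are implicit in SMILES; fill each atom to its normal valence:
  3 × C: 2 H each → 6
  3 × C (aromatic): 1 H each → 3
  3 × C (aromatic): no H
  2 × C: 3 H each → 6
  2 × C: 1 H each → 2
  2 × O: no H
  1 × C: no H
  1 × Cl: no H
  Total hydrogens = 17.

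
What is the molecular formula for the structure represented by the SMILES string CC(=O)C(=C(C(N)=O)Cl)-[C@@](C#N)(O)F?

Heavy atoms from the SMILES: 7 C, 1 Cl, 1 F, 2 N, 3 O.
Implicit hydrogens by atom environment:
  6 × C: no H
  2 × O: no H
  1 × C: 3 H
  1 × Cl: no H
  1 × F: no H
  1 × N: 2 H
  1 × N: no H
  1 × O: 1 H
  Total hydrogens = 6.
Molecular formula: C7H6ClFN2O3

C7H6ClFN2O3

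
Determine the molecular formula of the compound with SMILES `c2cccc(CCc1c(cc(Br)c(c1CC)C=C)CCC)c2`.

Heavy atoms from the SMILES: 1 Br, 21 C.
Implicit hydrogens by atom environment:
  6 × C: 2 H each → 12
  6 × C (aromatic): 1 H each → 6
  6 × C (aromatic): no H
  2 × C: 3 H each → 6
  1 × Br: no H
  1 × C: 1 H
  Total hydrogens = 25.
Molecular formula: C21H25Br

C21H25Br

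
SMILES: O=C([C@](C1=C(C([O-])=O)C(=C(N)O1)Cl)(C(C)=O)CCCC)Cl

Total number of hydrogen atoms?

Hydrogens are implicit in SMILES; fill each atom to its normal valence:
  4 × C (aromatic): no H
  4 × C: no H
  3 × C: 2 H each → 6
  3 × O: no H
  2 × C: 3 H each → 6
  2 × Cl: no H
  1 × N: 2 H
  1 × O (aromatic): no H
  1 × O (charge -1): no H
  Total hydrogens = 14.

14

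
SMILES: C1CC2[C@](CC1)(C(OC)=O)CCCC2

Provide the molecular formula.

Heavy atoms from the SMILES: 12 C, 2 O.
Implicit hydrogens by atom environment:
  8 × C: 2 H each → 16
  2 × C: no H
  2 × O: no H
  1 × C: 3 H
  1 × C: 1 H
  Total hydrogens = 20.
Molecular formula: C12H20O2

C12H20O2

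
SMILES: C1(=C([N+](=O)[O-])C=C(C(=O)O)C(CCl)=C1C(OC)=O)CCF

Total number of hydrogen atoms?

11

Hydrogens are implicit in SMILES; fill each atom to its normal valence:
  5 × C (aromatic): no H
  4 × O: no H
  3 × C: 2 H each → 6
  2 × C: no H
  1 × C: 3 H
  1 × C (aromatic): 1 H
  1 × Cl: no H
  1 × F: no H
  1 × N (charge +1): no H
  1 × O: 1 H
  1 × O (charge -1): no H
  Total hydrogens = 11.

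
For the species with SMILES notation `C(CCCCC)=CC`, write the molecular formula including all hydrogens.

C8H16

Heavy atoms from the SMILES: 8 C.
Implicit hydrogens by atom environment:
  4 × C: 2 H each → 8
  2 × C: 3 H each → 6
  2 × C: 1 H each → 2
  Total hydrogens = 16.
Molecular formula: C8H16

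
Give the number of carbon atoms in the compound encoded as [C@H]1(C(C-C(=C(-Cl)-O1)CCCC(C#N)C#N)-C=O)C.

13

The symbol for carbon appears 13 times in the SMILES. (Cl is a single chlorine, not C + l.)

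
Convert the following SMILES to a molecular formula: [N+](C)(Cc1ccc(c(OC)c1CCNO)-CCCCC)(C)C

Heavy atoms from the SMILES: 18 C, 2 N, 2 O.
Implicit hydrogens by atom environment:
  7 × C: 2 H each → 14
  5 × C: 3 H each → 15
  4 × C (aromatic): no H
  2 × C (aromatic): 1 H each → 2
  1 × N: 1 H
  1 × N (charge +1): no H
  1 × O: 1 H
  1 × O: no H
  Total hydrogens = 33.
Net charge +1.
Molecular formula: C18H33N2O2+

C18H33N2O2+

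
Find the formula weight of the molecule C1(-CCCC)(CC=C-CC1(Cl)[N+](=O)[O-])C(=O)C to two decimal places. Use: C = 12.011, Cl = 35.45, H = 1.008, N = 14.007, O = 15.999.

259.73

Molecular formula: C12H18ClNO3.
M = 12×12.011 + 1×35.45 + 18×1.008 + 1×14.007 + 3×15.999 = 259.73 g/mol.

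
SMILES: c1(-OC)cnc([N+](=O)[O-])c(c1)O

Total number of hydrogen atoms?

6

Hydrogens are implicit in SMILES; fill each atom to its normal valence:
  3 × C (aromatic): no H
  2 × C (aromatic): 1 H each → 2
  2 × O: no H
  1 × C: 3 H
  1 × N (aromatic): no H
  1 × N (charge +1): no H
  1 × O: 1 H
  1 × O (charge -1): no H
  Total hydrogens = 6.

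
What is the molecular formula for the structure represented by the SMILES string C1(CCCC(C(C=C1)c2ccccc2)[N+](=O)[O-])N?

Heavy atoms from the SMILES: 14 C, 2 N, 2 O.
Implicit hydrogens by atom environment:
  5 × C: 1 H each → 5
  5 × C (aromatic): 1 H each → 5
  3 × C: 2 H each → 6
  1 × C (aromatic): no H
  1 × N: 2 H
  1 × N (charge +1): no H
  1 × O: no H
  1 × O (charge -1): no H
  Total hydrogens = 18.
Molecular formula: C14H18N2O2

C14H18N2O2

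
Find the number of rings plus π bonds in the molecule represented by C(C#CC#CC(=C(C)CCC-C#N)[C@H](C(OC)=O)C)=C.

Molecular formula from the SMILES: C17H19NO2.
DoU = (2C + 2 + N − H − X)/2 = (2·17 + 2 + 1 − 19 − 0)/2 = 18/2 = 9.
(Structurally: 0 ring(s) + 9 π bond(s) = 9.)

9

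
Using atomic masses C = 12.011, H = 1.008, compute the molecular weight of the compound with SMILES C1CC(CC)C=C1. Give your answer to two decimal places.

96.17

Molecular formula: C7H12.
M = 7×12.011 + 12×1.008 = 96.17 g/mol.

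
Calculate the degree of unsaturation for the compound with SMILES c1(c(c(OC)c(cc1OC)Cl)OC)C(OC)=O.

Molecular formula from the SMILES: C11H13ClO5.
DoU = (2C + 2 + N − H − X)/2 = (2·11 + 2 + 0 − 13 − 1)/2 = 10/2 = 5.
(Structurally: 1 ring(s) + 4 π bond(s) = 5.)

5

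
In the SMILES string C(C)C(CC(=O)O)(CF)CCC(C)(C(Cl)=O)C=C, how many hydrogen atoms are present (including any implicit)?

Hydrogens are implicit in SMILES; fill each atom to its normal valence:
  6 × C: 2 H each → 12
  4 × C: no H
  2 × C: 3 H each → 6
  2 × O: no H
  1 × C: 1 H
  1 × Cl: no H
  1 × F: no H
  1 × O: 1 H
  Total hydrogens = 20.

20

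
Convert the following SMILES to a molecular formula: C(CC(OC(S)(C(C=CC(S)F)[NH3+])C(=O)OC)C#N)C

Heavy atoms from the SMILES: 12 C, 1 F, 2 N, 3 O, 2 S.
Implicit hydrogens by atom environment:
  5 × C: 1 H each → 5
  3 × C: no H
  3 × O: no H
  2 × C: 3 H each → 6
  2 × C: 2 H each → 4
  2 × S: 1 H each → 2
  1 × F: no H
  1 × N (charge +1): 3 H
  1 × N: no H
  Total hydrogens = 20.
Net charge +1.
Molecular formula: C12H20FN2O3S2+

C12H20FN2O3S2+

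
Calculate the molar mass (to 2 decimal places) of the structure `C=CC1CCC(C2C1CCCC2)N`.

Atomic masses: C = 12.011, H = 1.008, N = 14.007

Molecular formula: C12H21N.
M = 12×12.011 + 21×1.008 + 1×14.007 = 179.31 g/mol.

179.31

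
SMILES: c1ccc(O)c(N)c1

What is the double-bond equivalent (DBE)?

Molecular formula from the SMILES: C6H7NO.
DoU = (2C + 2 + N − H − X)/2 = (2·6 + 2 + 1 − 7 − 0)/2 = 8/2 = 4.
(Structurally: 1 ring(s) + 3 π bond(s) = 4.)

4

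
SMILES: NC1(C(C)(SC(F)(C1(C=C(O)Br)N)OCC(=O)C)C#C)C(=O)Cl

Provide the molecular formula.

Heavy atoms from the SMILES: 1 Br, 13 C, 1 Cl, 1 F, 2 N, 4 O, 1 S.
Implicit hydrogens by atom environment:
  8 × C: no H
  3 × O: no H
  2 × C: 3 H each → 6
  2 × C: 1 H each → 2
  2 × N: 2 H each → 4
  1 × Br: no H
  1 × C: 2 H
  1 × Cl: no H
  1 × F: no H
  1 × O: 1 H
  1 × S: no H
  Total hydrogens = 15.
Molecular formula: C13H15BrClFN2O4S

C13H15BrClFN2O4S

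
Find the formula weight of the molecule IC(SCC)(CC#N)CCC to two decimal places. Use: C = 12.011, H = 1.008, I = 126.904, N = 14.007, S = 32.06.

283.17

Molecular formula: C8H14INS.
M = 8×12.011 + 14×1.008 + 1×126.904 + 1×14.007 + 1×32.06 = 283.17 g/mol.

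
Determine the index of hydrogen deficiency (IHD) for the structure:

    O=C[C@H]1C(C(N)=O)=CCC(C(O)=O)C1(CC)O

Molecular formula from the SMILES: C11H15NO5.
DoU = (2C + 2 + N − H − X)/2 = (2·11 + 2 + 1 − 15 − 0)/2 = 10/2 = 5.
(Structurally: 1 ring(s) + 4 π bond(s) = 5.)

5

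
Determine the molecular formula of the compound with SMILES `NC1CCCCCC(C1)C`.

C9H19N

Heavy atoms from the SMILES: 9 C, 1 N.
Implicit hydrogens by atom environment:
  6 × C: 2 H each → 12
  2 × C: 1 H each → 2
  1 × C: 3 H
  1 × N: 2 H
  Total hydrogens = 19.
Molecular formula: C9H19N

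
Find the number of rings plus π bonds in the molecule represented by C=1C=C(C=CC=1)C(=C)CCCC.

Molecular formula from the SMILES: C12H16.
DoU = (2C + 2 + N − H − X)/2 = (2·12 + 2 + 0 − 16 − 0)/2 = 10/2 = 5.
(Structurally: 1 ring(s) + 4 π bond(s) = 5.)

5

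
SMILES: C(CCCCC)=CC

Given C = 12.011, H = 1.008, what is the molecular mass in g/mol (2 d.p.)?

112.22

Molecular formula: C8H16.
M = 8×12.011 + 16×1.008 = 112.22 g/mol.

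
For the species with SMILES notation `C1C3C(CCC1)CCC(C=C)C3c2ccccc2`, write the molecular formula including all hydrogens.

C18H24

Heavy atoms from the SMILES: 18 C.
Implicit hydrogens by atom environment:
  7 × C: 2 H each → 14
  5 × C: 1 H each → 5
  5 × C (aromatic): 1 H each → 5
  1 × C (aromatic): no H
  Total hydrogens = 24.
Molecular formula: C18H24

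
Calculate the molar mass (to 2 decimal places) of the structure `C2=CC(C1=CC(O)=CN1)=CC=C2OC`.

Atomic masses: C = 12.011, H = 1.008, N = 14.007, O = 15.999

Molecular formula: C11H11NO2.
M = 11×12.011 + 11×1.008 + 1×14.007 + 2×15.999 = 189.21 g/mol.

189.21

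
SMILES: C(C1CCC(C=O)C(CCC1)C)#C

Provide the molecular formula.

C12H18O

Heavy atoms from the SMILES: 12 C, 1 O.
Implicit hydrogens by atom environment:
  5 × C: 2 H each → 10
  5 × C: 1 H each → 5
  1 × C: 3 H
  1 × C: no H
  1 × O: no H
  Total hydrogens = 18.
Molecular formula: C12H18O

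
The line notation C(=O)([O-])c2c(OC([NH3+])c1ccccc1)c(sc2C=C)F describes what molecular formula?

C14H12FNO3S

Heavy atoms from the SMILES: 14 C, 1 F, 1 N, 3 O, 1 S.
Implicit hydrogens by atom environment:
  5 × C (aromatic): 1 H each → 5
  5 × C (aromatic): no H
  2 × C: 1 H each → 2
  2 × O: no H
  1 × C: 2 H
  1 × C: no H
  1 × F: no H
  1 × N (charge +1): 3 H
  1 × O (charge -1): no H
  1 × S (aromatic): no H
  Total hydrogens = 12.
Molecular formula: C14H12FNO3S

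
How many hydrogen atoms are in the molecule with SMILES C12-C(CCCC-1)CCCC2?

Hydrogens are implicit in SMILES; fill each atom to its normal valence:
  8 × C: 2 H each → 16
  2 × C: 1 H each → 2
  Total hydrogens = 18.

18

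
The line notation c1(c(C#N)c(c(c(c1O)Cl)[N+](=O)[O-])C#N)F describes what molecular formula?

Heavy atoms from the SMILES: 8 C, 1 Cl, 1 F, 3 N, 3 O.
Implicit hydrogens by atom environment:
  6 × C (aromatic): no H
  2 × C: no H
  2 × N: no H
  1 × Cl: no H
  1 × F: no H
  1 × N (charge +1): no H
  1 × O: 1 H
  1 × O: no H
  1 × O (charge -1): no H
  Total hydrogens = 1.
Molecular formula: C8HClFN3O3

C8HClFN3O3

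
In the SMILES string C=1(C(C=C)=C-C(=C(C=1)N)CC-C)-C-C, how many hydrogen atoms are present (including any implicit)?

Hydrogens are implicit in SMILES; fill each atom to its normal valence:
  4 × C: 2 H each → 8
  4 × C (aromatic): no H
  2 × C: 3 H each → 6
  2 × C (aromatic): 1 H each → 2
  1 × C: 1 H
  1 × N: 2 H
  Total hydrogens = 19.

19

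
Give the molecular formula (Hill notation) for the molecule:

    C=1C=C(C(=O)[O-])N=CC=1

Heavy atoms from the SMILES: 6 C, 1 N, 2 O.
Implicit hydrogens by atom environment:
  4 × C (aromatic): 1 H each → 4
  1 × C (aromatic): no H
  1 × C: no H
  1 × N (aromatic): no H
  1 × O: no H
  1 × O (charge -1): no H
  Total hydrogens = 4.
Net charge -1.
Molecular formula: C6H4NO2-

C6H4NO2-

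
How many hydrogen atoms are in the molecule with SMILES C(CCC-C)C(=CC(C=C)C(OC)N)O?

Hydrogens are implicit in SMILES; fill each atom to its normal valence:
  5 × C: 2 H each → 10
  4 × C: 1 H each → 4
  2 × C: 3 H each → 6
  1 × C: no H
  1 × N: 2 H
  1 × O: 1 H
  1 × O: no H
  Total hydrogens = 23.

23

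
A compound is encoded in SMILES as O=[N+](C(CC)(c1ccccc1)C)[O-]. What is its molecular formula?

C10H13NO2

Heavy atoms from the SMILES: 10 C, 1 N, 2 O.
Implicit hydrogens by atom environment:
  5 × C (aromatic): 1 H each → 5
  2 × C: 3 H each → 6
  1 × C: 2 H
  1 × C: no H
  1 × C (aromatic): no H
  1 × N (charge +1): no H
  1 × O: no H
  1 × O (charge -1): no H
  Total hydrogens = 13.
Molecular formula: C10H13NO2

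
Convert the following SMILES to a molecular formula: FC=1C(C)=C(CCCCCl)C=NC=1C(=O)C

C12H15ClFNO

Heavy atoms from the SMILES: 12 C, 1 Cl, 1 F, 1 N, 1 O.
Implicit hydrogens by atom environment:
  4 × C: 2 H each → 8
  4 × C (aromatic): no H
  2 × C: 3 H each → 6
  1 × C (aromatic): 1 H
  1 × C: no H
  1 × Cl: no H
  1 × F: no H
  1 × N (aromatic): no H
  1 × O: no H
  Total hydrogens = 15.
Molecular formula: C12H15ClFNO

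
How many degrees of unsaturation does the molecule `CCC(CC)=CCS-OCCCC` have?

1

Molecular formula from the SMILES: C11H22OS.
DoU = (2C + 2 + N − H − X)/2 = (2·11 + 2 + 0 − 22 − 0)/2 = 2/2 = 1.
(Structurally: 0 ring(s) + 1 π bond(s) = 1.)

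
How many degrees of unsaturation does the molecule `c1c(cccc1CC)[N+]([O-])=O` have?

5

Molecular formula from the SMILES: C8H9NO2.
DoU = (2C + 2 + N − H − X)/2 = (2·8 + 2 + 1 − 9 − 0)/2 = 10/2 = 5.
(Structurally: 1 ring(s) + 4 π bond(s) = 5.)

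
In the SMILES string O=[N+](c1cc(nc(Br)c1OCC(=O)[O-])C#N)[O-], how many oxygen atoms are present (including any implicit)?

The symbol for oxygen appears 5 times in the SMILES.

5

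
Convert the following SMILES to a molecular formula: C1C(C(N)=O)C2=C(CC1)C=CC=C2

Heavy atoms from the SMILES: 11 C, 1 N, 1 O.
Implicit hydrogens by atom environment:
  4 × C (aromatic): 1 H each → 4
  3 × C: 2 H each → 6
  2 × C (aromatic): no H
  1 × C: 1 H
  1 × C: no H
  1 × N: 2 H
  1 × O: no H
  Total hydrogens = 13.
Molecular formula: C11H13NO

C11H13NO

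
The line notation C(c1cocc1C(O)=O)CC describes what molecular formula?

C8H10O3

Heavy atoms from the SMILES: 8 C, 3 O.
Implicit hydrogens by atom environment:
  2 × C: 2 H each → 4
  2 × C (aromatic): 1 H each → 2
  2 × C (aromatic): no H
  1 × C: 3 H
  1 × C: no H
  1 × O: 1 H
  1 × O (aromatic): no H
  1 × O: no H
  Total hydrogens = 10.
Molecular formula: C8H10O3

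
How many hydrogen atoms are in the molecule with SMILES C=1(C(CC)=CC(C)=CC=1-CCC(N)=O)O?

17

Hydrogens are implicit in SMILES; fill each atom to its normal valence:
  4 × C (aromatic): no H
  3 × C: 2 H each → 6
  2 × C: 3 H each → 6
  2 × C (aromatic): 1 H each → 2
  1 × C: no H
  1 × N: 2 H
  1 × O: 1 H
  1 × O: no H
  Total hydrogens = 17.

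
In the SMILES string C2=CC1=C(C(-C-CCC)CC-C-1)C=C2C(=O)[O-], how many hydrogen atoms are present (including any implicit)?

Hydrogens are implicit in SMILES; fill each atom to its normal valence:
  6 × C: 2 H each → 12
  3 × C (aromatic): 1 H each → 3
  3 × C (aromatic): no H
  1 × C: 3 H
  1 × C: 1 H
  1 × C: no H
  1 × O: no H
  1 × O (charge -1): no H
  Total hydrogens = 19.

19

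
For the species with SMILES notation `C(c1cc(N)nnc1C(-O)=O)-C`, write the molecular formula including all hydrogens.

C7H9N3O2

Heavy atoms from the SMILES: 7 C, 3 N, 2 O.
Implicit hydrogens by atom environment:
  3 × C (aromatic): no H
  2 × N (aromatic): no H
  1 × C: 3 H
  1 × C: 2 H
  1 × C (aromatic): 1 H
  1 × C: no H
  1 × N: 2 H
  1 × O: 1 H
  1 × O: no H
  Total hydrogens = 9.
Molecular formula: C7H9N3O2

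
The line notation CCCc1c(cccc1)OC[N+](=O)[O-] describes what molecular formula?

C10H13NO3

Heavy atoms from the SMILES: 10 C, 1 N, 3 O.
Implicit hydrogens by atom environment:
  4 × C (aromatic): 1 H each → 4
  3 × C: 2 H each → 6
  2 × C (aromatic): no H
  2 × O: no H
  1 × C: 3 H
  1 × N (charge +1): no H
  1 × O (charge -1): no H
  Total hydrogens = 13.
Molecular formula: C10H13NO3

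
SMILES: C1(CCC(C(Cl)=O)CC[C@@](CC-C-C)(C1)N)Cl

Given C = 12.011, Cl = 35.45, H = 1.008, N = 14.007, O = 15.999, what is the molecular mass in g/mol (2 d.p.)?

280.23

Molecular formula: C13H23Cl2NO.
M = 13×12.011 + 2×35.45 + 23×1.008 + 1×14.007 + 1×15.999 = 280.23 g/mol.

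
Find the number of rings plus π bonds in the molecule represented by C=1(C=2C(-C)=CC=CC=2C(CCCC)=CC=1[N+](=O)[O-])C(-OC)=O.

Molecular formula from the SMILES: C17H19NO4.
DoU = (2C + 2 + N − H − X)/2 = (2·17 + 2 + 1 − 19 − 0)/2 = 18/2 = 9.
(Structurally: 2 ring(s) + 7 π bond(s) = 9.)

9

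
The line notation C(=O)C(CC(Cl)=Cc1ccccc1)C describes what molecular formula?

Heavy atoms from the SMILES: 12 C, 1 Cl, 1 O.
Implicit hydrogens by atom environment:
  5 × C (aromatic): 1 H each → 5
  3 × C: 1 H each → 3
  1 × C: 3 H
  1 × C: 2 H
  1 × C: no H
  1 × C (aromatic): no H
  1 × Cl: no H
  1 × O: no H
  Total hydrogens = 13.
Molecular formula: C12H13ClO

C12H13ClO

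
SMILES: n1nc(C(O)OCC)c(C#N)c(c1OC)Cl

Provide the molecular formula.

Heavy atoms from the SMILES: 9 C, 1 Cl, 3 N, 3 O.
Implicit hydrogens by atom environment:
  4 × C (aromatic): no H
  2 × C: 3 H each → 6
  2 × N (aromatic): no H
  2 × O: no H
  1 × C: 2 H
  1 × C: 1 H
  1 × C: no H
  1 × Cl: no H
  1 × N: no H
  1 × O: 1 H
  Total hydrogens = 10.
Molecular formula: C9H10ClN3O3

C9H10ClN3O3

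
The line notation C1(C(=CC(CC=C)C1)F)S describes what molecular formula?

C8H11FS

Heavy atoms from the SMILES: 8 C, 1 F, 1 S.
Implicit hydrogens by atom environment:
  4 × C: 1 H each → 4
  3 × C: 2 H each → 6
  1 × C: no H
  1 × F: no H
  1 × S: 1 H
  Total hydrogens = 11.
Molecular formula: C8H11FS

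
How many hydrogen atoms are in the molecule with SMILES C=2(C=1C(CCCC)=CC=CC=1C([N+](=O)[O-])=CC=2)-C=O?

15

Hydrogens are implicit in SMILES; fill each atom to its normal valence:
  5 × C (aromatic): 1 H each → 5
  5 × C (aromatic): no H
  3 × C: 2 H each → 6
  2 × O: no H
  1 × C: 3 H
  1 × C: 1 H
  1 × N (charge +1): no H
  1 × O (charge -1): no H
  Total hydrogens = 15.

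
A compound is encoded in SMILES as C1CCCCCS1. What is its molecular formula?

Heavy atoms from the SMILES: 6 C, 1 S.
Implicit hydrogens by atom environment:
  6 × C: 2 H each → 12
  1 × S: no H
  Total hydrogens = 12.
Molecular formula: C6H12S

C6H12S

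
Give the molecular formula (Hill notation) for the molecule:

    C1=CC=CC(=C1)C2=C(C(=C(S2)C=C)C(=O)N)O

Heavy atoms from the SMILES: 13 C, 1 N, 2 O, 1 S.
Implicit hydrogens by atom environment:
  5 × C (aromatic): 1 H each → 5
  5 × C (aromatic): no H
  1 × C: 2 H
  1 × C: 1 H
  1 × C: no H
  1 × N: 2 H
  1 × O: 1 H
  1 × O: no H
  1 × S (aromatic): no H
  Total hydrogens = 11.
Molecular formula: C13H11NO2S

C13H11NO2S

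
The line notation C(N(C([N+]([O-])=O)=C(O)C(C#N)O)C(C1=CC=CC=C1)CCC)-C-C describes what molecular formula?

Heavy atoms from the SMILES: 17 C, 3 N, 4 O.
Implicit hydrogens by atom environment:
  5 × C (aromatic): 1 H each → 5
  4 × C: 2 H each → 8
  3 × C: no H
  2 × C: 3 H each → 6
  2 × C: 1 H each → 2
  2 × N: no H
  2 × O: 1 H each → 2
  1 × C (aromatic): no H
  1 × N (charge +1): no H
  1 × O: no H
  1 × O (charge -1): no H
  Total hydrogens = 23.
Molecular formula: C17H23N3O4

C17H23N3O4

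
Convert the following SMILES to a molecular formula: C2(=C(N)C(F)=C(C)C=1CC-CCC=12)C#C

Heavy atoms from the SMILES: 13 C, 1 F, 1 N.
Implicit hydrogens by atom environment:
  6 × C (aromatic): no H
  4 × C: 2 H each → 8
  1 × C: 3 H
  1 × C: 1 H
  1 × C: no H
  1 × F: no H
  1 × N: 2 H
  Total hydrogens = 14.
Molecular formula: C13H14FN

C13H14FN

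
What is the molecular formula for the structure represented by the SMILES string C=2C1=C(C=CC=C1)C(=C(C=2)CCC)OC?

C14H16O

Heavy atoms from the SMILES: 14 C, 1 O.
Implicit hydrogens by atom environment:
  6 × C (aromatic): 1 H each → 6
  4 × C (aromatic): no H
  2 × C: 3 H each → 6
  2 × C: 2 H each → 4
  1 × O: no H
  Total hydrogens = 16.
Molecular formula: C14H16O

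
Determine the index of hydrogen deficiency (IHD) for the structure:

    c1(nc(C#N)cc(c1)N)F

Molecular formula from the SMILES: C6H4FN3.
DoU = (2C + 2 + N − H − X)/2 = (2·6 + 2 + 3 − 4 − 1)/2 = 12/2 = 6.
(Structurally: 1 ring(s) + 5 π bond(s) = 6.)

6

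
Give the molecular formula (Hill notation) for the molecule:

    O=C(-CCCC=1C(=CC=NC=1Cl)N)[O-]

C9H10ClN2O2-

Heavy atoms from the SMILES: 9 C, 1 Cl, 2 N, 2 O.
Implicit hydrogens by atom environment:
  3 × C: 2 H each → 6
  3 × C (aromatic): no H
  2 × C (aromatic): 1 H each → 2
  1 × C: no H
  1 × Cl: no H
  1 × N: 2 H
  1 × N (aromatic): no H
  1 × O: no H
  1 × O (charge -1): no H
  Total hydrogens = 10.
Net charge -1.
Molecular formula: C9H10ClN2O2-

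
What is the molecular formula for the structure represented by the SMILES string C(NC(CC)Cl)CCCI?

Heavy atoms from the SMILES: 7 C, 1 Cl, 1 I, 1 N.
Implicit hydrogens by atom environment:
  5 × C: 2 H each → 10
  1 × C: 3 H
  1 × C: 1 H
  1 × Cl: no H
  1 × I: no H
  1 × N: 1 H
  Total hydrogens = 15.
Molecular formula: C7H15ClIN

C7H15ClIN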